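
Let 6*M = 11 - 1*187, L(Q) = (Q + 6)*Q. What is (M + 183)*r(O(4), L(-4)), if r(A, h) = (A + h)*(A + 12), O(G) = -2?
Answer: -46100/3 ≈ -15367.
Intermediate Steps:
L(Q) = Q*(6 + Q) (L(Q) = (6 + Q)*Q = Q*(6 + Q))
M = -88/3 (M = (11 - 1*187)/6 = (11 - 187)/6 = (⅙)*(-176) = -88/3 ≈ -29.333)
r(A, h) = (12 + A)*(A + h) (r(A, h) = (A + h)*(12 + A) = (12 + A)*(A + h))
(M + 183)*r(O(4), L(-4)) = (-88/3 + 183)*((-2)² + 12*(-2) + 12*(-4*(6 - 4)) - (-8)*(6 - 4)) = 461*(4 - 24 + 12*(-4*2) - (-8)*2)/3 = 461*(4 - 24 + 12*(-8) - 2*(-8))/3 = 461*(4 - 24 - 96 + 16)/3 = (461/3)*(-100) = -46100/3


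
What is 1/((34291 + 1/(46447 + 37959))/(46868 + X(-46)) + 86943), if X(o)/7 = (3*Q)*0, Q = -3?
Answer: 3955940408/343944221258891 ≈ 1.1502e-5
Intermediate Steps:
X(o) = 0 (X(o) = 7*((3*(-3))*0) = 7*(-9*0) = 7*0 = 0)
1/((34291 + 1/(46447 + 37959))/(46868 + X(-46)) + 86943) = 1/((34291 + 1/(46447 + 37959))/(46868 + 0) + 86943) = 1/((34291 + 1/84406)/46868 + 86943) = 1/((34291 + 1/84406)*(1/46868) + 86943) = 1/((2894366147/84406)*(1/46868) + 86943) = 1/(2894366147/3955940408 + 86943) = 1/(343944221258891/3955940408) = 3955940408/343944221258891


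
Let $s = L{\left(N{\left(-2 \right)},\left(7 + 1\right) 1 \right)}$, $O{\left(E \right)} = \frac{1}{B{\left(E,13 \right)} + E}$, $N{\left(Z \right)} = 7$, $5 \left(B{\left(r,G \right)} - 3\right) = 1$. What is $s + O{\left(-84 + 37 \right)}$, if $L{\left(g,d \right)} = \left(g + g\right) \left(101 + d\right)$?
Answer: $\frac{334189}{219} \approx 1526.0$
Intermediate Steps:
$B{\left(r,G \right)} = \frac{16}{5}$ ($B{\left(r,G \right)} = 3 + \frac{1}{5} \cdot 1 = 3 + \frac{1}{5} = \frac{16}{5}$)
$O{\left(E \right)} = \frac{1}{\frac{16}{5} + E}$
$L{\left(g,d \right)} = 2 g \left(101 + d\right)$
$s = 1526$ ($s = 2 \cdot 7 \left(101 + \left(7 + 1\right) 1\right) = 2 \cdot 7 \left(101 + 8 \cdot 1\right) = 2 \cdot 7 \left(101 + 8\right) = 2 \cdot 7 \cdot 109 = 1526$)
$s + O{\left(-84 + 37 \right)} = 1526 + \frac{5}{16 + 5 \left(-84 + 37\right)} = 1526 + \frac{5}{16 + 5 \left(-47\right)} = 1526 + \frac{5}{16 - 235} = 1526 + \frac{5}{-219} = 1526 + 5 \left(- \frac{1}{219}\right) = 1526 - \frac{5}{219} = \frac{334189}{219}$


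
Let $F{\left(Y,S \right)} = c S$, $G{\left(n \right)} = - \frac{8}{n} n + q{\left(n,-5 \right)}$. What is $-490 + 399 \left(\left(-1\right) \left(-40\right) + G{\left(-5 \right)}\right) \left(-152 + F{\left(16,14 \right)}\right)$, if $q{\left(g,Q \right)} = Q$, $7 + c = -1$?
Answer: $-2844562$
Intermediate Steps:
$c = -8$ ($c = -7 - 1 = -8$)
$G{\left(n \right)} = -13$ ($G{\left(n \right)} = - \frac{8}{n} n - 5 = -8 - 5 = -13$)
$F{\left(Y,S \right)} = - 8 S$
$-490 + 399 \left(\left(-1\right) \left(-40\right) + G{\left(-5 \right)}\right) \left(-152 + F{\left(16,14 \right)}\right) = -490 + 399 \left(\left(-1\right) \left(-40\right) - 13\right) \left(-152 - 112\right) = -490 + 399 \left(40 - 13\right) \left(-152 - 112\right) = -490 + 399 \cdot 27 \left(-264\right) = -490 + 399 \left(-7128\right) = -490 - 2844072 = -2844562$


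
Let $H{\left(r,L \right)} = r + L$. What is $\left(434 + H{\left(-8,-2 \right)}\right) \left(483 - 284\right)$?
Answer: $84376$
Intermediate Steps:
$H{\left(r,L \right)} = L + r$
$\left(434 + H{\left(-8,-2 \right)}\right) \left(483 - 284\right) = \left(434 - 10\right) \left(483 - 284\right) = \left(434 - 10\right) 199 = 424 \cdot 199 = 84376$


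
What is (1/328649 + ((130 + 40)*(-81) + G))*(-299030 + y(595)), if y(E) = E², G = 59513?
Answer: 826761349483960/328649 ≈ 2.5156e+9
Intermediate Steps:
(1/328649 + ((130 + 40)*(-81) + G))*(-299030 + y(595)) = (1/328649 + ((130 + 40)*(-81) + 59513))*(-299030 + 595²) = (1/328649 + (170*(-81) + 59513))*(-299030 + 354025) = (1/328649 + (-13770 + 59513))*54995 = (1/328649 + 45743)*54995 = (15033391208/328649)*54995 = 826761349483960/328649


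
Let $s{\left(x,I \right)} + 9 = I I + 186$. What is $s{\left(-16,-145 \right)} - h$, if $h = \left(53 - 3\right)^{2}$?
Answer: $18702$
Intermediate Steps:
$s{\left(x,I \right)} = 177 + I^{2}$ ($s{\left(x,I \right)} = -9 + \left(I I + 186\right) = -9 + \left(I^{2} + 186\right) = -9 + \left(186 + I^{2}\right) = 177 + I^{2}$)
$h = 2500$ ($h = 50^{2} = 2500$)
$s{\left(-16,-145 \right)} - h = \left(177 + \left(-145\right)^{2}\right) - 2500 = \left(177 + 21025\right) - 2500 = 21202 - 2500 = 18702$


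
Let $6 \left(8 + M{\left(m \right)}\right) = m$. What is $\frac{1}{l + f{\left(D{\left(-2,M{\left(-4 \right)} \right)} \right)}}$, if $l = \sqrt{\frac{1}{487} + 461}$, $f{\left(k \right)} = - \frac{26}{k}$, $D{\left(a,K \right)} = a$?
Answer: $- \frac{6331}{142205} + \frac{2 \sqrt{27333849}}{142205} \approx 0.02901$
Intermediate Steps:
$M{\left(m \right)} = -8 + \frac{m}{6}$
$l = \frac{2 \sqrt{27333849}}{487}$ ($l = \sqrt{\frac{1}{487} + 461} = \sqrt{\frac{224508}{487}} = \frac{2 \sqrt{27333849}}{487} \approx 21.471$)
$\frac{1}{l + f{\left(D{\left(-2,M{\left(-4 \right)} \right)} \right)}} = \frac{1}{\frac{2 \sqrt{27333849}}{487} - \frac{26}{-2}} = \frac{1}{\frac{2 \sqrt{27333849}}{487} - -13} = \frac{1}{\frac{2 \sqrt{27333849}}{487} + 13} = \frac{1}{13 + \frac{2 \sqrt{27333849}}{487}}$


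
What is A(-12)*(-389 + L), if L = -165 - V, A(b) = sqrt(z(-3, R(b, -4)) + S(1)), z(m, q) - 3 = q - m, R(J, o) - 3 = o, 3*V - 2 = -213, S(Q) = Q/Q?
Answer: -1451*sqrt(6)/3 ≈ -1184.7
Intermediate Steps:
S(Q) = 1
V = -211/3 (V = 2/3 + (1/3)*(-213) = 2/3 - 71 = -211/3 ≈ -70.333)
R(J, o) = 3 + o
z(m, q) = 3 + q - m (z(m, q) = 3 + (q - m) = 3 + q - m)
A(b) = sqrt(6) (A(b) = sqrt((3 + (3 - 4) - 1*(-3)) + 1) = sqrt((3 - 1 + 3) + 1) = sqrt(5 + 1) = sqrt(6))
L = -284/3 (L = -165 - 1*(-211/3) = -165 + 211/3 = -284/3 ≈ -94.667)
A(-12)*(-389 + L) = sqrt(6)*(-389 - 284/3) = sqrt(6)*(-1451/3) = -1451*sqrt(6)/3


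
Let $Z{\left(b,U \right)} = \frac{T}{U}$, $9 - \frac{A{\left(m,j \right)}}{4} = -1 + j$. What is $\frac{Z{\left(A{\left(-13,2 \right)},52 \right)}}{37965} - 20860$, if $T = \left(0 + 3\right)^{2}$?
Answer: $- \frac{13727131597}{658060} \approx -20860.0$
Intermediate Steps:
$T = 9$ ($T = 3^{2} = 9$)
$A{\left(m,j \right)} = 40 - 4 j$ ($A{\left(m,j \right)} = 36 - 4 \left(-1 + j\right) = 36 - \left(-4 + 4 j\right) = 40 - 4 j$)
$Z{\left(b,U \right)} = \frac{9}{U}$
$\frac{Z{\left(A{\left(-13,2 \right)},52 \right)}}{37965} - 20860 = \frac{9 \cdot \frac{1}{52}}{37965} - 20860 = 9 \cdot \frac{1}{52} \cdot \frac{1}{37965} - 20860 = \frac{9}{52} \cdot \frac{1}{37965} - 20860 = \frac{3}{658060} - 20860 = - \frac{13727131597}{658060}$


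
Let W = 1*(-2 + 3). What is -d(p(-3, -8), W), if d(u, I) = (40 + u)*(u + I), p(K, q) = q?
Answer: 224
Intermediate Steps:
W = 1 (W = 1*1 = 1)
d(u, I) = (40 + u)*(I + u)
-d(p(-3, -8), W) = -((-8)² + 40*1 + 40*(-8) + 1*(-8)) = -(64 + 40 - 320 - 8) = -1*(-224) = 224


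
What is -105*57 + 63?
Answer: -5922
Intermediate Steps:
-105*57 + 63 = -5985 + 63 = -5922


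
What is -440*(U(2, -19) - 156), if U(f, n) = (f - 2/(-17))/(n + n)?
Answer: 22178640/323 ≈ 68665.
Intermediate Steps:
U(f, n) = (2/17 + f)/(2*n) (U(f, n) = (f - 2*(-1/17))/((2*n)) = (f + 2/17)*(1/(2*n)) = (2/17 + f)*(1/(2*n)) = (2/17 + f)/(2*n))
-440*(U(2, -19) - 156) = -440*((1/34)*(2 + 17*2)/(-19) - 156) = -440*((1/34)*(-1/19)*(2 + 34) - 156) = -440*((1/34)*(-1/19)*36 - 156) = -440*(-18/323 - 156) = -440*(-50406/323) = 22178640/323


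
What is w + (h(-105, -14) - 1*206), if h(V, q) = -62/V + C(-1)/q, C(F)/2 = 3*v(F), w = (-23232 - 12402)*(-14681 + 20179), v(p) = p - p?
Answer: -20571173428/105 ≈ -1.9592e+8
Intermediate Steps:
v(p) = 0
w = -195915732 (w = -35634*5498 = -195915732)
C(F) = 0 (C(F) = 2*(3*0) = 2*0 = 0)
h(V, q) = -62/V (h(V, q) = -62/V + 0/q = -62/V + 0 = -62/V)
w + (h(-105, -14) - 1*206) = -195915732 + (-62/(-105) - 1*206) = -195915732 + (-62*(-1/105) - 206) = -195915732 + (62/105 - 206) = -195915732 - 21568/105 = -20571173428/105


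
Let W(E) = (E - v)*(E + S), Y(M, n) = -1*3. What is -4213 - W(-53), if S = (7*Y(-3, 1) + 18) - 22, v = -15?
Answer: -7177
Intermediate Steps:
Y(M, n) = -3
S = -25 (S = (7*(-3) + 18) - 22 = (-21 + 18) - 22 = -3 - 22 = -25)
W(E) = (-25 + E)*(15 + E) (W(E) = (E - 1*(-15))*(E - 25) = (E + 15)*(-25 + E) = (15 + E)*(-25 + E) = (-25 + E)*(15 + E))
-4213 - W(-53) = -4213 - (-375 + (-53)**2 - 10*(-53)) = -4213 - (-375 + 2809 + 530) = -4213 - 1*2964 = -4213 - 2964 = -7177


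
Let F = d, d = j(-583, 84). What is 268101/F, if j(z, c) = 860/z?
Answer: -156302883/860 ≈ -1.8175e+5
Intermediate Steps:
d = -860/583 (d = 860/(-583) = 860*(-1/583) = -860/583 ≈ -1.4751)
F = -860/583 ≈ -1.4751
268101/F = 268101/(-860/583) = 268101*(-583/860) = -156302883/860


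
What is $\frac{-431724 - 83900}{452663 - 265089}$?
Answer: $- \frac{257812}{93787} \approx -2.7489$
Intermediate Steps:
$\frac{-431724 - 83900}{452663 - 265089} = - \frac{515624}{187574} = \left(-515624\right) \frac{1}{187574} = - \frac{257812}{93787}$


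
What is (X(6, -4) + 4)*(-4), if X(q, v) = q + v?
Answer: -24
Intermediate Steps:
(X(6, -4) + 4)*(-4) = ((6 - 4) + 4)*(-4) = (2 + 4)*(-4) = 6*(-4) = -24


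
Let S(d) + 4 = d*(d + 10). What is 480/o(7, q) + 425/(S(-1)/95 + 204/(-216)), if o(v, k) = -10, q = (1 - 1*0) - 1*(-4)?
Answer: -815502/1849 ≈ -441.05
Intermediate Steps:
q = 5 (q = (1 + 0) + 4 = 1 + 4 = 5)
S(d) = -4 + d*(10 + d) (S(d) = -4 + d*(d + 10) = -4 + d*(10 + d))
480/o(7, q) + 425/(S(-1)/95 + 204/(-216)) = 480/(-10) + 425/((-4 + (-1)² + 10*(-1))/95 + 204/(-216)) = 480*(-⅒) + 425/((-4 + 1 - 10)*(1/95) + 204*(-1/216)) = -48 + 425/(-13*1/95 - 17/18) = -48 + 425/(-13/95 - 17/18) = -48 + 425/(-1849/1710) = -48 + 425*(-1710/1849) = -48 - 726750/1849 = -815502/1849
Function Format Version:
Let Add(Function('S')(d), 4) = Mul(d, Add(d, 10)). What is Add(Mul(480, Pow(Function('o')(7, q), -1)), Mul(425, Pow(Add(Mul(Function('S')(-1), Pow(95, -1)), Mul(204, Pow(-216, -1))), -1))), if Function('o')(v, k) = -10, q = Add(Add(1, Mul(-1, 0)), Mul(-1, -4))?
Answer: Rational(-815502, 1849) ≈ -441.05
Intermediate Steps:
q = 5 (q = Add(Add(1, 0), 4) = Add(1, 4) = 5)
Function('S')(d) = Add(-4, Mul(d, Add(10, d))) (Function('S')(d) = Add(-4, Mul(d, Add(d, 10))) = Add(-4, Mul(d, Add(10, d))))
Add(Mul(480, Pow(Function('o')(7, q), -1)), Mul(425, Pow(Add(Mul(Function('S')(-1), Pow(95, -1)), Mul(204, Pow(-216, -1))), -1))) = Add(Mul(480, Pow(-10, -1)), Mul(425, Pow(Add(Mul(Add(-4, Pow(-1, 2), Mul(10, -1)), Pow(95, -1)), Mul(204, Pow(-216, -1))), -1))) = Add(Mul(480, Rational(-1, 10)), Mul(425, Pow(Add(Mul(Add(-4, 1, -10), Rational(1, 95)), Mul(204, Rational(-1, 216))), -1))) = Add(-48, Mul(425, Pow(Add(Mul(-13, Rational(1, 95)), Rational(-17, 18)), -1))) = Add(-48, Mul(425, Pow(Add(Rational(-13, 95), Rational(-17, 18)), -1))) = Add(-48, Mul(425, Pow(Rational(-1849, 1710), -1))) = Add(-48, Mul(425, Rational(-1710, 1849))) = Add(-48, Rational(-726750, 1849)) = Rational(-815502, 1849)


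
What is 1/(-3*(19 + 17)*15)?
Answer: -1/1620 ≈ -0.00061728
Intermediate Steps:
1/(-3*(19 + 17)*15) = 1/(-3*36*15) = 1/(-108*15) = 1/(-1620) = -1/1620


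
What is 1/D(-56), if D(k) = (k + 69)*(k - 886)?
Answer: -1/12246 ≈ -8.1659e-5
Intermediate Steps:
D(k) = (-886 + k)*(69 + k) (D(k) = (69 + k)*(-886 + k) = (-886 + k)*(69 + k))
1/D(-56) = 1/(-61134 + (-56)² - 817*(-56)) = 1/(-61134 + 3136 + 45752) = 1/(-12246) = -1/12246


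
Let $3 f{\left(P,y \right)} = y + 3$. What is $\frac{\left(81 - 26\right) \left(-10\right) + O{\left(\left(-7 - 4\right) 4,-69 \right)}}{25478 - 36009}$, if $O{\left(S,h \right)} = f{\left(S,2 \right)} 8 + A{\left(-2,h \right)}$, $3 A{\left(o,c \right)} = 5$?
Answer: $\frac{535}{10531} \approx 0.050802$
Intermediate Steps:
$f{\left(P,y \right)} = 1 + \frac{y}{3}$ ($f{\left(P,y \right)} = \frac{y + 3}{3} = \frac{3 + y}{3} = 1 + \frac{y}{3}$)
$A{\left(o,c \right)} = \frac{5}{3}$ ($A{\left(o,c \right)} = \frac{1}{3} \cdot 5 = \frac{5}{3}$)
$O{\left(S,h \right)} = 15$ ($O{\left(S,h \right)} = \left(1 + \frac{1}{3} \cdot 2\right) 8 + \frac{5}{3} = \left(1 + \frac{2}{3}\right) 8 + \frac{5}{3} = \frac{5}{3} \cdot 8 + \frac{5}{3} = \frac{40}{3} + \frac{5}{3} = 15$)
$\frac{\left(81 - 26\right) \left(-10\right) + O{\left(\left(-7 - 4\right) 4,-69 \right)}}{25478 - 36009} = \frac{\left(81 - 26\right) \left(-10\right) + 15}{25478 - 36009} = \frac{55 \left(-10\right) + 15}{-10531} = \left(-550 + 15\right) \left(- \frac{1}{10531}\right) = \left(-535\right) \left(- \frac{1}{10531}\right) = \frac{535}{10531}$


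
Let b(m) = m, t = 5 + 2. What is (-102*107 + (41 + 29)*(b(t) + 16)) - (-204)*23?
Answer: -4612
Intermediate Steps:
t = 7
(-102*107 + (41 + 29)*(b(t) + 16)) - (-204)*23 = (-102*107 + (41 + 29)*(7 + 16)) - (-204)*23 = (-10914 + 70*23) - 1*(-4692) = (-10914 + 1610) + 4692 = -9304 + 4692 = -4612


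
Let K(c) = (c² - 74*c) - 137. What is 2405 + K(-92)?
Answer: 17540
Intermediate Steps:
K(c) = -137 + c² - 74*c
2405 + K(-92) = 2405 + (-137 + (-92)² - 74*(-92)) = 2405 + (-137 + 8464 + 6808) = 2405 + 15135 = 17540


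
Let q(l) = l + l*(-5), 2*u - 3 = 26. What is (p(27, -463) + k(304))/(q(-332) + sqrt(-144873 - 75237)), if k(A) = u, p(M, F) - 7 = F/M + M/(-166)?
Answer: 75104/26779869 - 4694*I*sqrt(220110)/2222729127 ≈ 0.0028045 - 0.00099078*I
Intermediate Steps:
p(M, F) = 7 - M/166 + F/M (p(M, F) = 7 + (F/M + M/(-166)) = 7 + (F/M + M*(-1/166)) = 7 + (F/M - M/166) = 7 + (-M/166 + F/M) = 7 - M/166 + F/M)
u = 29/2 (u = 3/2 + (1/2)*26 = 3/2 + 13 = 29/2 ≈ 14.500)
k(A) = 29/2
q(l) = -4*l (q(l) = l - 5*l = -4*l)
(p(27, -463) + k(304))/(q(-332) + sqrt(-144873 - 75237)) = ((7 - 1/166*27 - 463/27) + 29/2)/(-4*(-332) + sqrt(-144873 - 75237)) = ((7 - 27/166 - 463*1/27) + 29/2)/(1328 + sqrt(-220110)) = ((7 - 27/166 - 463/27) + 29/2)/(1328 + I*sqrt(220110)) = (-46213/4482 + 29/2)/(1328 + I*sqrt(220110)) = 9388/(2241*(1328 + I*sqrt(220110)))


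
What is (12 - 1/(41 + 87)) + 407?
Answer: 53631/128 ≈ 418.99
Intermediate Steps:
(12 - 1/(41 + 87)) + 407 = (12 - 1/128) + 407 = 1535/128 + 407 = 53631/128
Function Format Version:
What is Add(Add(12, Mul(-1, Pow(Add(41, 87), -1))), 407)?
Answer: Rational(53631, 128) ≈ 418.99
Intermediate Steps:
Add(Add(12, Mul(-1, Pow(Add(41, 87), -1))), 407) = Add(Add(12, Mul(-1, Pow(128, -1))), 407) = Add(Add(12, Mul(-1, Rational(1, 128))), 407) = Add(Add(12, Rational(-1, 128)), 407) = Add(Rational(1535, 128), 407) = Rational(53631, 128)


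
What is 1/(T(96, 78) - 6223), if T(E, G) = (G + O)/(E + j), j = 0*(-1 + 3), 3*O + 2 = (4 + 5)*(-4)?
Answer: -72/448007 ≈ -0.00016071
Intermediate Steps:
O = -38/3 (O = -⅔ + ((4 + 5)*(-4))/3 = -⅔ + (9*(-4))/3 = -⅔ + (⅓)*(-36) = -⅔ - 12 = -38/3 ≈ -12.667)
j = 0 (j = 0*2 = 0)
T(E, G) = (-38/3 + G)/E (T(E, G) = (G - 38/3)/(E + 0) = (-38/3 + G)/E)
1/(T(96, 78) - 6223) = 1/((-38/3 + 78)/96 - 6223) = 1/((1/96)*(196/3) - 6223) = 1/(49/72 - 6223) = 1/(-448007/72) = -72/448007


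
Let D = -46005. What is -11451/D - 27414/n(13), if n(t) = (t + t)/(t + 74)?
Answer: -18287075894/199355 ≈ -91731.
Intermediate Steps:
n(t) = 2*t/(74 + t) (n(t) = (2*t)/(74 + t) = 2*t/(74 + t))
-11451/D - 27414/n(13) = -11451/(-46005) - 27414/(2*13/(74 + 13)) = -11451*(-1/46005) - 27414/(2*13/87) = 3817/15335 - 27414/(2*13*(1/87)) = 3817/15335 - 27414/26/87 = 3817/15335 - 27414*87/26 = 3817/15335 - 1192509/13 = -18287075894/199355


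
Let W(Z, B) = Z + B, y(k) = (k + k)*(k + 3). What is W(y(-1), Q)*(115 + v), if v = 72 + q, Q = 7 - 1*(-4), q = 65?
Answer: 1764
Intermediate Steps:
Q = 11 (Q = 7 + 4 = 11)
y(k) = 2*k*(3 + k) (y(k) = (2*k)*(3 + k) = 2*k*(3 + k))
v = 137 (v = 72 + 65 = 137)
W(Z, B) = B + Z
W(y(-1), Q)*(115 + v) = (11 + 2*(-1)*(3 - 1))*(115 + 137) = (11 + 2*(-1)*2)*252 = (11 - 4)*252 = 7*252 = 1764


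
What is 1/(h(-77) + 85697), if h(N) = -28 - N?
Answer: 1/85746 ≈ 1.1662e-5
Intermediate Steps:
1/(h(-77) + 85697) = 1/((-28 - 1*(-77)) + 85697) = 1/((-28 + 77) + 85697) = 1/(49 + 85697) = 1/85746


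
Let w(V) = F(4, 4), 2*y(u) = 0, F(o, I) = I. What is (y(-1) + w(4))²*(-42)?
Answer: -672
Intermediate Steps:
y(u) = 0 (y(u) = (½)*0 = 0)
w(V) = 4
(y(-1) + w(4))²*(-42) = (0 + 4)²*(-42) = 4²*(-42) = 16*(-42) = -672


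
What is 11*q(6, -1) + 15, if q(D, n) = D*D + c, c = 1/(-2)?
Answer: 811/2 ≈ 405.50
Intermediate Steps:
c = -½ ≈ -0.50000
q(D, n) = -½ + D² (q(D, n) = D*D - ½ = D² - ½ = -½ + D²)
11*q(6, -1) + 15 = 11*(-½ + 6²) + 15 = 11*(-½ + 36) + 15 = 11*(71/2) + 15 = 781/2 + 15 = 811/2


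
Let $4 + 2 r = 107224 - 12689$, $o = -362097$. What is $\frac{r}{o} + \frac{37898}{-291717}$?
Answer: $- \frac{6113533771}{23473300122} \approx -0.26045$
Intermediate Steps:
$r = \frac{94531}{2}$ ($r = -2 + \frac{107224 - 12689}{2} = -2 + \frac{1}{2} \cdot 94535 = -2 + \frac{94535}{2} = \frac{94531}{2} \approx 47266.0$)
$\frac{r}{o} + \frac{37898}{-291717} = \frac{94531}{2 \left(-362097\right)} + \frac{37898}{-291717} = \frac{94531}{2} \left(- \frac{1}{362097}\right) + 37898 \left(- \frac{1}{291717}\right) = - \frac{94531}{724194} - \frac{37898}{291717} = - \frac{6113533771}{23473300122}$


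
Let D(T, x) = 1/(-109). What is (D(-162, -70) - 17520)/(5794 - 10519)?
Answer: 1909681/515025 ≈ 3.7079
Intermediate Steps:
D(T, x) = -1/109
(D(-162, -70) - 17520)/(5794 - 10519) = (-1/109 - 17520)/(5794 - 10519) = -1909681/109/(-4725) = -1909681/109*(-1/4725) = 1909681/515025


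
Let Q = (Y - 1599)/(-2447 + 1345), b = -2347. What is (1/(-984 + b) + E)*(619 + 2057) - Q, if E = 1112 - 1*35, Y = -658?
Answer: 10579316496605/3670762 ≈ 2.8820e+6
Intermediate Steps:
E = 1077 (E = 1112 - 35 = 1077)
Q = 2257/1102 (Q = (-658 - 1599)/(-2447 + 1345) = -2257/(-1102) = -2257*(-1/1102) = 2257/1102 ≈ 2.0481)
(1/(-984 + b) + E)*(619 + 2057) - Q = (1/(-984 - 2347) + 1077)*(619 + 2057) - 1*2257/1102 = (1/(-3331) + 1077)*2676 - 2257/1102 = (-1/3331 + 1077)*2676 - 2257/1102 = (3587486/3331)*2676 - 2257/1102 = 9600112536/3331 - 2257/1102 = 10579316496605/3670762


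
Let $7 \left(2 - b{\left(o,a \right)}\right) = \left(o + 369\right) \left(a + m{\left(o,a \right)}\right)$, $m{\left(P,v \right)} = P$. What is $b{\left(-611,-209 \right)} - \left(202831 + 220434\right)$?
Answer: $- \frac{3161281}{7} \approx -4.5161 \cdot 10^{5}$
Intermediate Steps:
$b{\left(o,a \right)} = 2 - \frac{\left(369 + o\right) \left(a + o\right)}{7}$ ($b{\left(o,a \right)} = 2 - \frac{\left(o + 369\right) \left(a + o\right)}{7} = 2 - \frac{\left(369 + o\right) \left(a + o\right)}{7}$)
$b{\left(-611,-209 \right)} - \left(202831 + 220434\right) = \left(2 - - \frac{77121}{7} - - \frac{225459}{7} - \frac{\left(-611\right)^{2}}{7} - \left(- \frac{209}{7}\right) \left(-611\right)\right) - \left(202831 + 220434\right) = \left(2 + \frac{77121}{7} + \frac{225459}{7} - \frac{373321}{7} - \frac{127699}{7}\right) - 423265 = - \frac{198426}{7} - 423265 = - \frac{3161281}{7}$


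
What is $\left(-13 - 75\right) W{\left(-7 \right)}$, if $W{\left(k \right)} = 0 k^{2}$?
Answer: $0$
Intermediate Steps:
$W{\left(k \right)} = 0$
$\left(-13 - 75\right) W{\left(-7 \right)} = \left(-13 - 75\right) 0 = \left(-88\right) 0 = 0$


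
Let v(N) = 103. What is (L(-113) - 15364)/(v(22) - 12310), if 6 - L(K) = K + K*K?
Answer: 9338/4069 ≈ 2.2949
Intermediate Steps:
L(K) = 6 - K - K**2 (L(K) = 6 - (K + K*K) = 6 - (K + K**2) = 6 + (-K - K**2) = 6 - K - K**2)
(L(-113) - 15364)/(v(22) - 12310) = ((6 - 1*(-113) - 1*(-113)**2) - 15364)/(103 - 12310) = ((6 + 113 - 1*12769) - 15364)/(-12207) = ((6 + 113 - 12769) - 15364)*(-1/12207) = (-12650 - 15364)*(-1/12207) = -28014*(-1/12207) = 9338/4069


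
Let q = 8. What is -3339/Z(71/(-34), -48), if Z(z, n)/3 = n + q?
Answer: 1113/40 ≈ 27.825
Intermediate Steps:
Z(z, n) = 24 + 3*n (Z(z, n) = 3*(n + 8) = 3*(8 + n) = 24 + 3*n)
-3339/Z(71/(-34), -48) = -3339/(24 + 3*(-48)) = -3339/(24 - 144) = -3339/(-120) = -3339*(-1/120) = 1113/40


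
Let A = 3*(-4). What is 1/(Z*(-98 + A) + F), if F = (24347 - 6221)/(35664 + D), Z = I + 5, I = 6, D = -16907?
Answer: -18757/22677844 ≈ -0.00082711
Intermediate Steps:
Z = 11 (Z = 6 + 5 = 11)
F = 18126/18757 (F = (24347 - 6221)/(35664 - 16907) = 18126/18757 ≈ 0.96636)
A = -12
1/(Z*(-98 + A) + F) = 1/(11*(-98 - 12) + 18126/18757) = 1/(11*(-110) + 18126/18757) = 1/(-1210 + 18126/18757) = 1/(-22677844/18757) = -18757/22677844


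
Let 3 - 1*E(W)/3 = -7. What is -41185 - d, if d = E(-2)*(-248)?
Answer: -33745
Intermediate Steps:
E(W) = 30 (E(W) = 9 - 3*(-7) = 9 + 21 = 30)
d = -7440 (d = 30*(-248) = -7440)
-41185 - d = -41185 - 1*(-7440) = -41185 + 7440 = -33745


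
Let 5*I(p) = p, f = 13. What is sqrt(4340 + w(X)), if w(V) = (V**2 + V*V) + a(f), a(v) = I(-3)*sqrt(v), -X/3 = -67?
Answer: sqrt(2128550 - 15*sqrt(13))/5 ≈ 291.79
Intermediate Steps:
X = 201 (X = -3*(-67) = 201)
I(p) = p/5
a(v) = -3*sqrt(v)/5 (a(v) = ((1/5)*(-3))*sqrt(v) = -3*sqrt(v)/5)
w(V) = 2*V**2 - 3*sqrt(13)/5 (w(V) = (V**2 + V*V) - 3*sqrt(13)/5 = (V**2 + V**2) - 3*sqrt(13)/5 = 2*V**2 - 3*sqrt(13)/5)
sqrt(4340 + w(X)) = sqrt(4340 + (2*201**2 - 3*sqrt(13)/5)) = sqrt(4340 + (2*40401 - 3*sqrt(13)/5)) = sqrt(4340 + (80802 - 3*sqrt(13)/5)) = sqrt(85142 - 3*sqrt(13)/5)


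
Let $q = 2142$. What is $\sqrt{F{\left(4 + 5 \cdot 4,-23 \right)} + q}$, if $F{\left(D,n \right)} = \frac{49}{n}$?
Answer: $\frac{\sqrt{1131991}}{23} \approx 46.259$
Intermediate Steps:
$\sqrt{F{\left(4 + 5 \cdot 4,-23 \right)} + q} = \sqrt{\frac{49}{-23} + 2142} = \sqrt{49 \left(- \frac{1}{23}\right) + 2142} = \sqrt{- \frac{49}{23} + 2142} = \sqrt{\frac{49217}{23}} = \frac{\sqrt{1131991}}{23}$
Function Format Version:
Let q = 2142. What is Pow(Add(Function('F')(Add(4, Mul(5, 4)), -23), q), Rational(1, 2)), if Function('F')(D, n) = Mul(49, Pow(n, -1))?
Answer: Mul(Rational(1, 23), Pow(1131991, Rational(1, 2))) ≈ 46.259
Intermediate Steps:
Pow(Add(Function('F')(Add(4, Mul(5, 4)), -23), q), Rational(1, 2)) = Pow(Add(Mul(49, Pow(-23, -1)), 2142), Rational(1, 2)) = Pow(Add(Mul(49, Rational(-1, 23)), 2142), Rational(1, 2)) = Pow(Add(Rational(-49, 23), 2142), Rational(1, 2)) = Pow(Rational(49217, 23), Rational(1, 2)) = Mul(Rational(1, 23), Pow(1131991, Rational(1, 2)))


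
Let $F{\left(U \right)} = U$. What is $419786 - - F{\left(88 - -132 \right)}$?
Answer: $420006$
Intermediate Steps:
$419786 - - F{\left(88 - -132 \right)} = 419786 - - (88 - -132) = 419786 - - (88 + 132) = 419786 - \left(-1\right) 220 = 419786 - -220 = 419786 + 220 = 420006$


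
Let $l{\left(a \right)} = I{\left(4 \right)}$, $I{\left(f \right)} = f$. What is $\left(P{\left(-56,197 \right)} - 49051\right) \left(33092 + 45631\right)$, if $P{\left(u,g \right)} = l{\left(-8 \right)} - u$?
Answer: $-3856718493$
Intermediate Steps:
$l{\left(a \right)} = 4$
$P{\left(u,g \right)} = 4 - u$
$\left(P{\left(-56,197 \right)} - 49051\right) \left(33092 + 45631\right) = \left(\left(4 - -56\right) - 49051\right) \left(33092 + 45631\right) = \left(\left(4 + 56\right) - 49051\right) 78723 = \left(60 - 49051\right) 78723 = \left(-48991\right) 78723 = -3856718493$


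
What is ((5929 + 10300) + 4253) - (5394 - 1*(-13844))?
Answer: 1244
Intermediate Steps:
((5929 + 10300) + 4253) - (5394 - 1*(-13844)) = (16229 + 4253) - (5394 + 13844) = 20482 - 1*19238 = 20482 - 19238 = 1244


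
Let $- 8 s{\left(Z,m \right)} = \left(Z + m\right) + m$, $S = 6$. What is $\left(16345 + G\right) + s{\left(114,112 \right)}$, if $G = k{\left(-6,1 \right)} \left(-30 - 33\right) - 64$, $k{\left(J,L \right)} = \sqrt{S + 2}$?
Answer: $\frac{64955}{4} - 126 \sqrt{2} \approx 16061.0$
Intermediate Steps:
$k{\left(J,L \right)} = 2 \sqrt{2}$ ($k{\left(J,L \right)} = \sqrt{6 + 2} = \sqrt{8} = 2 \sqrt{2}$)
$s{\left(Z,m \right)} = - \frac{m}{4} - \frac{Z}{8}$ ($s{\left(Z,m \right)} = - \frac{\left(Z + m\right) + m}{8} = - \frac{Z + 2 m}{8} = - \frac{m}{4} - \frac{Z}{8}$)
$G = -64 - 126 \sqrt{2}$ ($G = 2 \sqrt{2} \left(-30 - 33\right) - 64 = 2 \sqrt{2} \left(-63\right) - 64 = - 126 \sqrt{2} - 64 = -64 - 126 \sqrt{2} \approx -242.19$)
$\left(16345 + G\right) + s{\left(114,112 \right)} = \left(16345 - \left(64 + 126 \sqrt{2}\right)\right) - \frac{169}{4} = \left(16281 - 126 \sqrt{2}\right) - \frac{169}{4} = \frac{64955}{4} - 126 \sqrt{2}$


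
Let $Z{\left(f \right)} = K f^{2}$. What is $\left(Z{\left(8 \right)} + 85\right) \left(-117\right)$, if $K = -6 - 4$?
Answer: $64935$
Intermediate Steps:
$K = -10$ ($K = -6 - 4 = -10$)
$Z{\left(f \right)} = - 10 f^{2}$
$\left(Z{\left(8 \right)} + 85\right) \left(-117\right) = \left(- 10 \cdot 8^{2} + 85\right) \left(-117\right) = \left(\left(-10\right) 64 + 85\right) \left(-117\right) = \left(-640 + 85\right) \left(-117\right) = \left(-555\right) \left(-117\right) = 64935$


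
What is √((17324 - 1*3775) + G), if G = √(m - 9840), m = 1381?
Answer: √(13549 + I*√8459) ≈ 116.4 + 0.3951*I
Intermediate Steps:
G = I*√8459 (G = √(1381 - 9840) = √(-8459) = I*√8459 ≈ 91.973*I)
√((17324 - 1*3775) + G) = √((17324 - 1*3775) + I*√8459) = √((17324 - 3775) + I*√8459) = √(13549 + I*√8459)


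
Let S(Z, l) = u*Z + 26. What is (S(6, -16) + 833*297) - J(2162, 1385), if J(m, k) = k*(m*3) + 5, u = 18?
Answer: -8735580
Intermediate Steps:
S(Z, l) = 26 + 18*Z (S(Z, l) = 18*Z + 26 = 26 + 18*Z)
J(m, k) = 5 + 3*k*m (J(m, k) = k*(3*m) + 5 = 3*k*m + 5 = 5 + 3*k*m)
(S(6, -16) + 833*297) - J(2162, 1385) = ((26 + 18*6) + 833*297) - (5 + 3*1385*2162) = ((26 + 108) + 247401) - (5 + 8983110) = (134 + 247401) - 1*8983115 = 247535 - 8983115 = -8735580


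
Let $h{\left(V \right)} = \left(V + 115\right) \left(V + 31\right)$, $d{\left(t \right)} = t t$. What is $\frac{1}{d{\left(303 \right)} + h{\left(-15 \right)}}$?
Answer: $\frac{1}{93409} \approx 1.0706 \cdot 10^{-5}$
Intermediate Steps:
$d{\left(t \right)} = t^{2}$
$h{\left(V \right)} = \left(31 + V\right) \left(115 + V\right)$ ($h{\left(V \right)} = \left(115 + V\right) \left(31 + V\right) = \left(31 + V\right) \left(115 + V\right)$)
$\frac{1}{d{\left(303 \right)} + h{\left(-15 \right)}} = \frac{1}{303^{2} + \left(3565 + \left(-15\right)^{2} + 146 \left(-15\right)\right)} = \frac{1}{91809 + \left(3565 + 225 - 2190\right)} = \frac{1}{91809 + 1600} = \frac{1}{93409}$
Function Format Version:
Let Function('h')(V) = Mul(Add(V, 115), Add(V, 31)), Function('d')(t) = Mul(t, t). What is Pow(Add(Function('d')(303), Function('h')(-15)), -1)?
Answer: Rational(1, 93409) ≈ 1.0706e-5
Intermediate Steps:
Function('d')(t) = Pow(t, 2)
Function('h')(V) = Mul(Add(31, V), Add(115, V)) (Function('h')(V) = Mul(Add(115, V), Add(31, V)) = Mul(Add(31, V), Add(115, V)))
Pow(Add(Function('d')(303), Function('h')(-15)), -1) = Pow(Add(Pow(303, 2), Add(3565, Pow(-15, 2), Mul(146, -15))), -1) = Pow(Add(91809, Add(3565, 225, -2190)), -1) = Pow(Add(91809, 1600), -1) = Pow(93409, -1) = Rational(1, 93409)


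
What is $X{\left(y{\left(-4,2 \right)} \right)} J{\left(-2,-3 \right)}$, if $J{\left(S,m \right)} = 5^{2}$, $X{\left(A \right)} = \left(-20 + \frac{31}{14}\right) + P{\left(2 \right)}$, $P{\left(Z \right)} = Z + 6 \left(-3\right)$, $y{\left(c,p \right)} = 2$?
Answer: $- \frac{11825}{14} \approx -844.64$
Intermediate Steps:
$P{\left(Z \right)} = -18 + Z$ ($P{\left(Z \right)} = Z - 18 = -18 + Z$)
$X{\left(A \right)} = - \frac{473}{14}$ ($X{\left(A \right)} = \left(-20 + \frac{31}{14}\right) + \left(-18 + 2\right) = \left(-20 + 31 \cdot \frac{1}{14}\right) - 16 = \left(-20 + \frac{31}{14}\right) - 16 = - \frac{249}{14} - 16 = - \frac{473}{14}$)
$J{\left(S,m \right)} = 25$
$X{\left(y{\left(-4,2 \right)} \right)} J{\left(-2,-3 \right)} = \left(- \frac{473}{14}\right) 25 = - \frac{11825}{14}$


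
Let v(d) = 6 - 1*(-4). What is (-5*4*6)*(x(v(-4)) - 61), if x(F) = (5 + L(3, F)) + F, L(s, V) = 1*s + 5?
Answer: 4560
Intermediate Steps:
L(s, V) = 5 + s (L(s, V) = s + 5 = 5 + s)
v(d) = 10 (v(d) = 6 + 4 = 10)
x(F) = 13 + F (x(F) = (5 + (5 + 3)) + F = (5 + 8) + F = 13 + F)
(-5*4*6)*(x(v(-4)) - 61) = (-5*4*6)*((13 + 10) - 61) = (-20*6)*(23 - 61) = -120*(-38) = 4560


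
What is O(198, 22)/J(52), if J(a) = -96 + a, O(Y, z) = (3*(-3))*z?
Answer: 9/2 ≈ 4.5000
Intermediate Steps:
O(Y, z) = -9*z
O(198, 22)/J(52) = (-9*22)/(-96 + 52) = -198/(-44) = -198*(-1/44) = 9/2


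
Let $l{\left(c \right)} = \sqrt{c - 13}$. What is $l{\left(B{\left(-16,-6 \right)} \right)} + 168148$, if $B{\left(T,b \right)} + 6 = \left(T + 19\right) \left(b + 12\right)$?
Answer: $168148 + i \approx 1.6815 \cdot 10^{5} + 1.0 i$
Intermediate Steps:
$B{\left(T,b \right)} = -6 + \left(12 + b\right) \left(19 + T\right)$ ($B{\left(T,b \right)} = -6 + \left(T + 19\right) \left(b + 12\right) = -6 + \left(19 + T\right) \left(12 + b\right) = -6 + \left(12 + b\right) \left(19 + T\right)$)
$l{\left(c \right)} = \sqrt{-13 + c}$
$l{\left(B{\left(-16,-6 \right)} \right)} + 168148 = \sqrt{-13 + \left(222 + 12 \left(-16\right) + 19 \left(-6\right) - -96\right)} + 168148 = \sqrt{-13 + \left(222 - 192 - 114 + 96\right)} + 168148 = \sqrt{-13 + 12} + 168148 = \sqrt{-1} + 168148 = i + 168148 = 168148 + i$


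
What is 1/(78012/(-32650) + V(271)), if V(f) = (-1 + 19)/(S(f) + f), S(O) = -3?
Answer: -2187550/5079879 ≈ -0.43063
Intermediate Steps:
V(f) = 18/(-3 + f) (V(f) = (-1 + 19)/(-3 + f) = 18/(-3 + f))
1/(78012/(-32650) + V(271)) = 1/(78012/(-32650) + 18/(-3 + 271)) = 1/(78012*(-1/32650) + 18/268) = 1/(-39006/16325 + 18*(1/268)) = 1/(-39006/16325 + 9/134) = 1/(-5079879/2187550) = -2187550/5079879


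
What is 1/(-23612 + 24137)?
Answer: 1/525 ≈ 0.0019048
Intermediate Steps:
1/(-23612 + 24137) = 1/525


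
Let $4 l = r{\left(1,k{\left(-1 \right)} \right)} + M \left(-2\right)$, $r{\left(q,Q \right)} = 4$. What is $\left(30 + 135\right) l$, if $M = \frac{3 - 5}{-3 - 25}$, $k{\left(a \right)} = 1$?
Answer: $\frac{4455}{28} \approx 159.11$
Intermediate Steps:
$M = \frac{1}{14}$ ($M = - \frac{2}{-3 - 25} = - \frac{2}{-28} = \left(-2\right) \left(- \frac{1}{28}\right) = \frac{1}{14} \approx 0.071429$)
$l = \frac{27}{28}$ ($l = \frac{4 + \frac{1}{14} \left(-2\right)}{4} = \frac{4 - \frac{1}{7}}{4} = \frac{1}{4} \cdot \frac{27}{7} = \frac{27}{28} \approx 0.96429$)
$\left(30 + 135\right) l = \left(30 + 135\right) \frac{27}{28} = 165 \cdot \frac{27}{28} = \frac{4455}{28}$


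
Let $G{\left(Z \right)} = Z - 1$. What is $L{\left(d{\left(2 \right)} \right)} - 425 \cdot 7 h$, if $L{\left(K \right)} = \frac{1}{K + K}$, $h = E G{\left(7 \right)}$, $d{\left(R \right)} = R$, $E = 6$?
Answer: $- \frac{428399}{4} \approx -1.071 \cdot 10^{5}$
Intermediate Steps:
$G{\left(Z \right)} = -1 + Z$
$h = 36$ ($h = 6 \left(-1 + 7\right) = 6 \cdot 6 = 36$)
$L{\left(K \right)} = \frac{1}{2 K}$
$L{\left(d{\left(2 \right)} \right)} - 425 \cdot 7 h = \frac{1}{2 \cdot 2} - 425 \cdot 7 \cdot 36 = \frac{1}{2} \cdot \frac{1}{2} - 107100 = \frac{1}{4} - 107100 = - \frac{428399}{4}$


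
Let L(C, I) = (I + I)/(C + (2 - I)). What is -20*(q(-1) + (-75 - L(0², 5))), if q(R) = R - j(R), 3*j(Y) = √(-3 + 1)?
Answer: 4360/3 + 20*I*√2/3 ≈ 1453.3 + 9.4281*I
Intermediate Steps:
j(Y) = I*√2/3 (j(Y) = √(-3 + 1)/3 = √(-2)/3 = (I*√2)/3 = I*√2/3)
q(R) = R - I*√2/3
L(C, I) = 2*I/(2 + C - I) (L(C, I) = (2*I)/(2 + C - I) = 2*I/(2 + C - I))
-20*(q(-1) + (-75 - L(0², 5))) = -20*((-1 - I*√2/3) + (-75 - 2*5/(2 + 0² - 1*5))) = -20*((-1 - I*√2/3) + (-75 - 2*5/(2 + 0 - 5))) = -20*((-1 - I*√2/3) + (-75 - 2*5/(-3))) = -20*((-1 - I*√2/3) + (-75 - 2*5*(-1)/3)) = -20*((-1 - I*√2/3) + (-75 - 1*(-10/3))) = -20*((-1 - I*√2/3) + (-75 + 10/3)) = -20*((-1 - I*√2/3) - 215/3) = -20*(-218/3 - I*√2/3) = 4360/3 + 20*I*√2/3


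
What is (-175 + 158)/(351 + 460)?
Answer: -17/811 ≈ -0.020962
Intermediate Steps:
(-175 + 158)/(351 + 460) = -17/811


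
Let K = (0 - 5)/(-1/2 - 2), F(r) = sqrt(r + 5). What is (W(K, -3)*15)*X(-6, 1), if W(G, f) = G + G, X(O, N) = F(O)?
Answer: 60*I ≈ 60.0*I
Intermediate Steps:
F(r) = sqrt(5 + r)
K = 2 (K = -5/(-1*1/2 - 2) = -5/(-1/2 - 2) = -5/(-5/2) = -5*(-2/5) = 2)
X(O, N) = sqrt(5 + O)
W(G, f) = 2*G
(W(K, -3)*15)*X(-6, 1) = ((2*2)*15)*sqrt(5 - 6) = (4*15)*sqrt(-1) = 60*I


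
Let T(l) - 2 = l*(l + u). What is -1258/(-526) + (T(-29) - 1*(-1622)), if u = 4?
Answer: 618416/263 ≈ 2351.4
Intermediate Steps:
T(l) = 2 + l*(4 + l) (T(l) = 2 + l*(l + 4) = 2 + l*(4 + l))
-1258/(-526) + (T(-29) - 1*(-1622)) = -1258/(-526) + ((2 + (-29)**2 + 4*(-29)) - 1*(-1622)) = -1258*(-1/526) + ((2 + 841 - 116) + 1622) = 629/263 + (727 + 1622) = 629/263 + 2349 = 618416/263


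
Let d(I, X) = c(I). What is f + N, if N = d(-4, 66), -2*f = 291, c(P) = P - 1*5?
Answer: -309/2 ≈ -154.50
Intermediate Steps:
c(P) = -5 + P (c(P) = P - 5 = -5 + P)
d(I, X) = -5 + I
f = -291/2 (f = -½*291 = -291/2 ≈ -145.50)
N = -9 (N = -5 - 4 = -9)
f + N = -291/2 - 9 = -309/2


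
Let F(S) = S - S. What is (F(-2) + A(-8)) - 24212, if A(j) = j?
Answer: -24220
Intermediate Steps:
F(S) = 0
(F(-2) + A(-8)) - 24212 = (0 - 8) - 24212 = -8 - 24212 = -24220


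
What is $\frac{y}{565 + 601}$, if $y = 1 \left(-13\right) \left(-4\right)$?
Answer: $\frac{26}{583} \approx 0.044597$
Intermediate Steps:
$y = 52$ ($y = \left(-13\right) \left(-4\right) = 52$)
$\frac{y}{565 + 601} = \frac{1}{565 + 601} \cdot 52 = \frac{1}{1166} \cdot 52 = \frac{26}{583}$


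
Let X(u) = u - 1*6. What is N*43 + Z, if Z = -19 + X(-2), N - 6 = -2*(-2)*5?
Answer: 1091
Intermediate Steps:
N = 26 (N = 6 - 2*(-2)*5 = 6 + 4*5 = 6 + 20 = 26)
X(u) = -6 + u (X(u) = u - 6 = -6 + u)
Z = -27 (Z = -19 + (-6 - 2) = -19 - 8 = -27)
N*43 + Z = 26*43 - 27 = 1118 - 27 = 1091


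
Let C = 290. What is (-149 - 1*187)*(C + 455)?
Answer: -250320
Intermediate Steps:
(-149 - 1*187)*(C + 455) = (-149 - 1*187)*(290 + 455) = (-149 - 187)*745 = -336*745 = -250320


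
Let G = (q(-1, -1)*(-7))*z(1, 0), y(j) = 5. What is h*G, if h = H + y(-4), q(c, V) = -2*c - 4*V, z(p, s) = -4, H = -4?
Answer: 168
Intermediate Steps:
q(c, V) = -4*V - 2*c
h = 1 (h = -4 + 5 = 1)
G = 168 (G = ((-4*(-1) - 2*(-1))*(-7))*(-4) = ((4 + 2)*(-7))*(-4) = (6*(-7))*(-4) = -42*(-4) = 168)
h*G = 1*168 = 168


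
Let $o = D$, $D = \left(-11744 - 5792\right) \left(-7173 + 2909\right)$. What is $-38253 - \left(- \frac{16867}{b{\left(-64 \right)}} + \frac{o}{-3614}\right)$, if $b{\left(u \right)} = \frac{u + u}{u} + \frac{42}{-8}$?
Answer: $- \frac{41114471}{1807} \approx -22753.0$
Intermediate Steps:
$b{\left(u \right)} = - \frac{13}{4}$ ($b{\left(u \right)} = \frac{2 u}{u} + 42 \left(- \frac{1}{8}\right) = 2 - \frac{21}{4} = - \frac{13}{4}$)
$D = 74773504$ ($D = \left(-17536\right) \left(-4264\right) = 74773504$)
$o = 74773504$
$-38253 - \left(- \frac{16867}{b{\left(-64 \right)}} + \frac{o}{-3614}\right) = -38253 - \left(- \frac{16867}{- \frac{13}{4}} + \frac{74773504}{-3614}\right) = -38253 - \left(\left(-16867\right) \left(- \frac{4}{13}\right) + 74773504 \left(- \frac{1}{3614}\right)\right) = -38253 - \left(\frac{67468}{13} - \frac{2875904}{139}\right) = -38253 - - \frac{28008700}{1807} = -38253 + \frac{28008700}{1807} = - \frac{41114471}{1807}$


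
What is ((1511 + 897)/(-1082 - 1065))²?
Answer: 5798464/4609609 ≈ 1.2579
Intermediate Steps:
((1511 + 897)/(-1082 - 1065))² = (2408/(-2147))² = (2408*(-1/2147))² = (-2408/2147)² = 5798464/4609609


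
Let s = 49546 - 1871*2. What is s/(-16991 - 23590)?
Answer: -15268/13527 ≈ -1.1287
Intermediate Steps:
s = 45804 (s = 49546 - 3742 = 45804)
s/(-16991 - 23590) = 45804/(-16991 - 23590) = 45804/(-40581) = 45804*(-1/40581) = -15268/13527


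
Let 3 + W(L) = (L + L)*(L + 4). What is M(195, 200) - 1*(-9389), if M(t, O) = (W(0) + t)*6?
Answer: 10541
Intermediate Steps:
W(L) = -3 + 2*L*(4 + L) (W(L) = -3 + (L + L)*(L + 4) = -3 + (2*L)*(4 + L) = -3 + 2*L*(4 + L))
M(t, O) = -18 + 6*t (M(t, O) = ((-3 + 2*0² + 8*0) + t)*6 = ((-3 + 2*0 + 0) + t)*6 = ((-3 + 0 + 0) + t)*6 = (-3 + t)*6 = -18 + 6*t)
M(195, 200) - 1*(-9389) = (-18 + 6*195) - 1*(-9389) = (-18 + 1170) + 9389 = 1152 + 9389 = 10541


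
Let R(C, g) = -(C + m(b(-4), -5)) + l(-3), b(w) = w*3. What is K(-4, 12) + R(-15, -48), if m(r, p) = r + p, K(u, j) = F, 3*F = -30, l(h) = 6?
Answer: 28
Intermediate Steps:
b(w) = 3*w
F = -10 (F = (1/3)*(-30) = -10)
K(u, j) = -10
m(r, p) = p + r
R(C, g) = 23 - C (R(C, g) = -(C + (-5 + 3*(-4))) + 6 = -(C + (-5 - 12)) + 6 = -(C - 17) + 6 = -(-17 + C) + 6 = (17 - C) + 6 = 23 - C)
K(-4, 12) + R(-15, -48) = -10 + (23 - 1*(-15)) = -10 + (23 + 15) = -10 + 38 = 28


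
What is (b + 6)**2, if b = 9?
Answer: 225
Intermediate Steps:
(b + 6)**2 = (9 + 6)**2 = 15**2 = 225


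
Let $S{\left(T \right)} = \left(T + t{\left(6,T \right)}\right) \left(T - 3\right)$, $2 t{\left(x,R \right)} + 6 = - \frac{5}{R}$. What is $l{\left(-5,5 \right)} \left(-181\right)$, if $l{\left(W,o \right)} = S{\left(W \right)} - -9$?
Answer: $-12489$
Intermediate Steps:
$t{\left(x,R \right)} = -3 - \frac{5}{2 R}$ ($t{\left(x,R \right)} = -3 + \frac{\left(-5\right) \frac{1}{R}}{2} = -3 - \frac{5}{2 R}$)
$S{\left(T \right)} = \left(-3 + T\right) \left(-3 + T - \frac{5}{2 T}\right)$ ($S{\left(T \right)} = \left(T - \left(3 + \frac{5}{2 T}\right)\right) \left(T - 3\right) = \left(-3 + T - \frac{5}{2 T}\right) \left(-3 + T\right) = \left(-3 + T\right) \left(-3 + T - \frac{5}{2 T}\right)$)
$l{\left(W,o \right)} = \frac{31}{2} + W^{2} - 6 W + \frac{15}{2 W}$ ($l{\left(W,o \right)} = \left(\frac{13}{2} + W^{2} - 6 W + \frac{15}{2 W}\right) - -9 = \left(\frac{13}{2} + W^{2} - 6 W + \frac{15}{2 W}\right) + 9 = \frac{31}{2} + W^{2} - 6 W + \frac{15}{2 W}$)
$l{\left(-5,5 \right)} \left(-181\right) = \left(\frac{31}{2} + \left(-5\right)^{2} - -30 + \frac{15}{2 \left(-5\right)}\right) \left(-181\right) = \left(\frac{31}{2} + 25 + 30 + \frac{15}{2} \left(- \frac{1}{5}\right)\right) \left(-181\right) = \left(\frac{31}{2} + 25 + 30 - \frac{3}{2}\right) \left(-181\right) = 69 \left(-181\right) = -12489$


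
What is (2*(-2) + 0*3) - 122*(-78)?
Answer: 9512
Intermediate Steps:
(2*(-2) + 0*3) - 122*(-78) = (-4 + 0) + 9516 = -4 + 9516 = 9512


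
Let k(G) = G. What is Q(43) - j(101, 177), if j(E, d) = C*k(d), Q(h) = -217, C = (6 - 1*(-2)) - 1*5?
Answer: -748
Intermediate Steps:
C = 3 (C = (6 + 2) - 5 = 8 - 5 = 3)
j(E, d) = 3*d
Q(43) - j(101, 177) = -217 - 3*177 = -217 - 1*531 = -217 - 531 = -748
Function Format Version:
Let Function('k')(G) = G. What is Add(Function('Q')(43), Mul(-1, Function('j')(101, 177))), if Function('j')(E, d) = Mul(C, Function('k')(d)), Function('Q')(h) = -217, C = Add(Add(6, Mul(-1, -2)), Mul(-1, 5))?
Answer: -748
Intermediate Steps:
C = 3 (C = Add(Add(6, 2), -5) = Add(8, -5) = 3)
Function('j')(E, d) = Mul(3, d)
Add(Function('Q')(43), Mul(-1, Function('j')(101, 177))) = Add(-217, Mul(-1, Mul(3, 177))) = Add(-217, Mul(-1, 531)) = Add(-217, -531) = -748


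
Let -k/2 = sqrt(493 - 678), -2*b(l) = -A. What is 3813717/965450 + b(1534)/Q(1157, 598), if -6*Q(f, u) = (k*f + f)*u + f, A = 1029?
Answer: 389746695463474053/98665297307256550 - 94668*I*sqrt(185)/7861244243 ≈ 3.9502 - 0.00016379*I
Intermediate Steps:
b(l) = 1029/2 (b(l) = -(-1)*1029/2 = -1/2*(-1029) = 1029/2)
k = -2*I*sqrt(185) (k = -2*sqrt(493 - 678) = -2*I*sqrt(185) ≈ -27.203*I)
Q(f, u) = -f/6 - u*(f - 2*I*f*sqrt(185))/6 (Q(f, u) = -(((-2*I*sqrt(185))*f + f)*u + f)/6 = -((-2*I*f*sqrt(185) + f)*u + f)/6 = -((f - 2*I*f*sqrt(185))*u + f)/6 = -(u*(f - 2*I*f*sqrt(185)) + f)/6 = -(f + u*(f - 2*I*f*sqrt(185)))/6 = -f/6 - u*(f - 2*I*f*sqrt(185))/6)
3813717/965450 + b(1534)/Q(1157, 598) = 3813717/965450 + 1029/(2*(((1/6)*1157*(-1 - 1*598 + 2*I*598*sqrt(185))))) = 3813717*(1/965450) + 1029/(2*(((1/6)*1157*(-1 - 598 + 1196*I*sqrt(185))))) = 3813717/965450 + 1029/(2*(((1/6)*1157*(-599 + 1196*I*sqrt(185))))) = 3813717/965450 + 1029/(2*(-693043/6 + 691886*I*sqrt(185)/3))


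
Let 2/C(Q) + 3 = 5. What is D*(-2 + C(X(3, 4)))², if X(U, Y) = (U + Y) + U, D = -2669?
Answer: -2669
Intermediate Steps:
X(U, Y) = Y + 2*U
C(Q) = 1 (C(Q) = 2/(-3 + 5) = 2/2 = 2*(½) = 1)
D*(-2 + C(X(3, 4)))² = -2669*(-2 + 1)² = -2669*(-1)² = -2669*1 = -2669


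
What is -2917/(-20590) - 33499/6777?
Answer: -669975901/139538430 ≈ -4.8014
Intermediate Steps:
-2917/(-20590) - 33499/6777 = -2917*(-1/20590) - 33499*1/6777 = 2917/20590 - 33499/6777 = -669975901/139538430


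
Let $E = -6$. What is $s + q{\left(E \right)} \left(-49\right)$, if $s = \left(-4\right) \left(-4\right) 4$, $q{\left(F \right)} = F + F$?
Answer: $652$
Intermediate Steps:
$q{\left(F \right)} = 2 F$
$s = 64$ ($s = 16 \cdot 4 = 64$)
$s + q{\left(E \right)} \left(-49\right) = 64 + 2 \left(-6\right) \left(-49\right) = 64 - -588 = 64 + 588 = 652$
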